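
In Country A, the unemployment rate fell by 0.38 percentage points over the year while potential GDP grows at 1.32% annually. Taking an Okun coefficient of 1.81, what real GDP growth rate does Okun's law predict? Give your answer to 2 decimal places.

2.01%

Growth-rate Okun's law: g_Y = g_Y* - β × Δu.
g_Y = 1.32 - 1.81 × (-0.38) = 1.32 + 0.6878 = 2.0078%, i.e. 2.01% to 2 d.p.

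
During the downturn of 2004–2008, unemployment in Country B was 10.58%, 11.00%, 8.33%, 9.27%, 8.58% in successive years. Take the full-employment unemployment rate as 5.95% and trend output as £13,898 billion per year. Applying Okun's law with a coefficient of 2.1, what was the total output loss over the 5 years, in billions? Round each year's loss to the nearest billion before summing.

£5,257 billion

Year 2004: gap = -2.1 × (10.58 - 5.95) = -9.723%, loss ≈ 13898 × 9.723/100 ≈ 1351.
Year 2005: gap = -2.1 × (11 - 5.95) = -10.605%, loss ≈ 13898 × 10.605/100 ≈ 1474.
Year 2006: gap = -2.1 × (8.33 - 5.95) = -4.998%, loss ≈ 13898 × 4.998/100 ≈ 695.
Year 2007: gap = -2.1 × (9.27 - 5.95) = -6.972%, loss ≈ 13898 × 6.972/100 ≈ 969.
Year 2008: gap = -2.1 × (8.58 - 5.95) = -5.523%, loss ≈ 13898 × 5.523/100 ≈ 768.
Total lost output = 1351 + 1474 + 695 + 969 + 768 = 5257 billion.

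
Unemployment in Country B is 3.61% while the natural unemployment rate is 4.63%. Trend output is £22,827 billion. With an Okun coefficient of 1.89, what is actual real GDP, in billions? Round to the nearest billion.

£23,267 billion

Unemployment gap = 3.61 - 4.63 = -1.02 points, so the output gap is -1.89 × (-1.02) = 1.9278%.
Actual GDP = 22827 × (1 + 1.9278/100) = 22827 × 1.019278 ≈ 23267 billion.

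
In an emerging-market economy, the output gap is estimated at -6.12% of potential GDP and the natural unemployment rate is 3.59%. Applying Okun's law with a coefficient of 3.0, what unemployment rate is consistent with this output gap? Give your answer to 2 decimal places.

5.63%

From Okun's law, u - u* = -(output gap)/β = -(-6.12)/3.0 = 2.04 points.
So u = 3.59 + 2.04 = 5.63%.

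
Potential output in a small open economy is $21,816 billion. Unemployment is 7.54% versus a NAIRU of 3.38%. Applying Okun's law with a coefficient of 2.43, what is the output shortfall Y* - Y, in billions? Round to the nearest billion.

Output gap = -2.43 × (7.54 - 3.38) = -2.43 × 4.16 = -10.1088%.
Actual GDP ≈ 21816 × 0.898912 ≈ 19611 billion, so the shortfall is 21816 - 19611 = 2205 billion.

$2,205 billion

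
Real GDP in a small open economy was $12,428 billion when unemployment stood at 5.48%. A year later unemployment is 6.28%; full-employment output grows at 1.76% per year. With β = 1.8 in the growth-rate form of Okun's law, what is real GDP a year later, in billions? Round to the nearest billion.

$12,468 billion

Δu = 6.28 - 5.48 = 0.8 points.
Okun's law (growth form): g_Y = g_Y* - β × Δu = 1.76 - 1.8 × (0.80) = 1.76 - 1.44 = 0.32%.
Real GDP in the next year = 12428 × (1 + 0.32/100) = 12428 × 1.0032 ≈ 12468 billion.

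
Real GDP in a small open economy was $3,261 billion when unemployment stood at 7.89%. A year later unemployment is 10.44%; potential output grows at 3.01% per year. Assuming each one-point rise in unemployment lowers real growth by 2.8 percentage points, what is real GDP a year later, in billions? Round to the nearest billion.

Δu = 10.44 - 7.89 = 2.55 points.
Okun's law (growth form): g_Y = g_Y* - β × Δu = 3.01 - 2.8 × (2.55) = 3.01 - 7.14 = -4.13%.
Real GDP in the next year = 3261 × (1 - 4.13/100) = 3261 × 0.9587 ≈ 3126 billion.

$3,126 billion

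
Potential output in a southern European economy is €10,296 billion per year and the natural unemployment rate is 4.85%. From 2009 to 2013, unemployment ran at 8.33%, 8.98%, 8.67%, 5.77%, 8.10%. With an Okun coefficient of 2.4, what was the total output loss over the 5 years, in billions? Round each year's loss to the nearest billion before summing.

Year 2009: gap = -2.4 × (8.33 - 4.85) = -8.352%, loss ≈ 10296 × 8.352/100 ≈ 860.
Year 2010: gap = -2.4 × (8.98 - 4.85) = -9.912%, loss ≈ 10296 × 9.912/100 ≈ 1021.
Year 2011: gap = -2.4 × (8.67 - 4.85) = -9.168%, loss ≈ 10296 × 9.168/100 ≈ 944.
Year 2012: gap = -2.4 × (5.77 - 4.85) = -2.208%, loss ≈ 10296 × 2.208/100 ≈ 227.
Year 2013: gap = -2.4 × (8.1 - 4.85) = -7.8%, loss ≈ 10296 × 7.8/100 ≈ 803.
Total lost output = 860 + 1021 + 944 + 227 + 803 = 3855 billion.

€3,855 billion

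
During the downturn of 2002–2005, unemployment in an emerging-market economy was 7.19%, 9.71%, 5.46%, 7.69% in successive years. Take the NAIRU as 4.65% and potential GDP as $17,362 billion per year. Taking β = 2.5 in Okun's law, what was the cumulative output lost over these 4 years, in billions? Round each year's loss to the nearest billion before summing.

Year 2002: gap = -2.5 × (7.19 - 4.65) = -6.35%, loss ≈ 17362 × 6.35/100 ≈ 1102.
Year 2003: gap = -2.5 × (9.71 - 4.65) = -12.65%, loss ≈ 17362 × 12.65/100 ≈ 2196.
Year 2004: gap = -2.5 × (5.46 - 4.65) = -2.025%, loss ≈ 17362 × 2.025/100 ≈ 352.
Year 2005: gap = -2.5 × (7.69 - 4.65) = -7.6%, loss ≈ 17362 × 7.6/100 ≈ 1320.
Total lost output = 1102 + 2196 + 352 + 1320 = 4970 billion.

$4,970 billion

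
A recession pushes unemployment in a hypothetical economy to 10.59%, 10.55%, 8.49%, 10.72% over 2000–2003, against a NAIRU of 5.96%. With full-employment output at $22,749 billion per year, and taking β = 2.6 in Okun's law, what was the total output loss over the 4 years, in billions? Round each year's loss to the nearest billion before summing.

Year 2000: gap = -2.6 × (10.59 - 5.96) = -12.038%, loss ≈ 22749 × 12.038/100 ≈ 2739.
Year 2001: gap = -2.6 × (10.55 - 5.96) = -11.934%, loss ≈ 22749 × 11.934/100 ≈ 2715.
Year 2002: gap = -2.6 × (8.49 - 5.96) = -6.578%, loss ≈ 22749 × 6.578/100 ≈ 1496.
Year 2003: gap = -2.6 × (10.72 - 5.96) = -12.376%, loss ≈ 22749 × 12.376/100 ≈ 2815.
Total lost output = 2739 + 2715 + 1496 + 2815 = 9765 billion.

$9,765 billion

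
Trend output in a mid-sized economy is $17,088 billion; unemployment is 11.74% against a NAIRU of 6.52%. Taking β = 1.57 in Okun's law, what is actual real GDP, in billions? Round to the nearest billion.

Unemployment gap = 11.74 - 6.52 = 5.22 points, so the output gap is -1.57 × 5.22 = -8.1954%.
Actual GDP = 17088 × (1 - 8.1954/100) = 17088 × 0.918046 ≈ 15688 billion.

$15,688 billion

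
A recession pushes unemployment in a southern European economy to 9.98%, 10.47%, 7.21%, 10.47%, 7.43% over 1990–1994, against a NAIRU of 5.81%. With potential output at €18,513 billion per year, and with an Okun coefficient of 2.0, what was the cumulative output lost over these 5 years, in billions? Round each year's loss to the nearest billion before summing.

€6,112 billion

Year 1990: gap = -2.0 × (9.98 - 5.81) = -8.34%, loss ≈ 18513 × 8.34/100 ≈ 1544.
Year 1991: gap = -2.0 × (10.47 - 5.81) = -9.32%, loss ≈ 18513 × 9.32/100 ≈ 1725.
Year 1992: gap = -2.0 × (7.21 - 5.81) = -2.8%, loss ≈ 18513 × 2.8/100 ≈ 518.
Year 1993: gap = -2.0 × (10.47 - 5.81) = -9.32%, loss ≈ 18513 × 9.32/100 ≈ 1725.
Year 1994: gap = -2.0 × (7.43 - 5.81) = -3.24%, loss ≈ 18513 × 3.24/100 ≈ 600.
Total lost output = 1544 + 1725 + 518 + 1725 + 600 = 6112 billion.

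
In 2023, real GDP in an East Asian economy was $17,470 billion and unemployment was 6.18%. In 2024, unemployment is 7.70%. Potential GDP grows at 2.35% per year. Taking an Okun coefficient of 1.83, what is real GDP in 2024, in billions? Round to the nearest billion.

$17,395 billion

Δu = 7.7 - 6.18 = 1.52 points.
Okun's law (growth form): g_Y = g_Y* - β × Δu = 2.35 - 1.83 × (1.52) = 2.35 - 2.7816 = -0.4316%.
Real GDP in the next year = 17470 × (1 - 0.4316/100) = 17470 × 0.995684 ≈ 17395 billion.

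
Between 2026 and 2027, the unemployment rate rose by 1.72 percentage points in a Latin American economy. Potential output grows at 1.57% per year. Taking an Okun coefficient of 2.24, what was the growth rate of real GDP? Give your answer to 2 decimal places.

Growth-rate Okun's law: g_Y = g_Y* - β × Δu.
g_Y = 1.57 - 2.24 × (1.72) = 1.57 - 3.8528 = -2.2828%, i.e. -2.28% to 2 d.p.

-2.28%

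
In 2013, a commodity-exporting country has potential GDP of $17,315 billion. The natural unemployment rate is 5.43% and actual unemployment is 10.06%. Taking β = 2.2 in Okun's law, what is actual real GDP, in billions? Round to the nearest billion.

Unemployment gap = 10.06 - 5.43 = 4.63 points, so the output gap is -2.2 × 4.63 = -10.186%.
Actual GDP = 17315 × (1 - 10.186/100) = 17315 × 0.89814 ≈ 15551 billion.

$15,551 billion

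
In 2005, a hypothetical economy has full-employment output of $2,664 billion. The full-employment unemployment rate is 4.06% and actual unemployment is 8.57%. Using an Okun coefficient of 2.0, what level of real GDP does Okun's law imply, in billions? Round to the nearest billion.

Unemployment gap = 8.57 - 4.06 = 4.51 points, so the output gap is -2 × 4.51 = -9.02%.
Actual GDP = 2664 × (1 - 9.02/100) = 2664 × 0.9098 ≈ 2424 billion.

$2,424 billion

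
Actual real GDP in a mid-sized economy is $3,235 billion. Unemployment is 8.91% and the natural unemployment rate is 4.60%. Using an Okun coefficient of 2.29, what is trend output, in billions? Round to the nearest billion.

$3,589 billion

Unemployment gap = 8.91 - 4.6 = 4.31 points, so output gap = -2.29 × 4.31 = -9.8699%.
Since Y = Y* × (1 + gap/100), Y* = 3235/0.901301 ≈ 3589 billion.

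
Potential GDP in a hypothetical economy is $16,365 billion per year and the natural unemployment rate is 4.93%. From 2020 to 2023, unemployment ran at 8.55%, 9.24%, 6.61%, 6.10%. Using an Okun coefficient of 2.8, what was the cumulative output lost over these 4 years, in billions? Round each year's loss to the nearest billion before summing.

Year 2020: gap = -2.8 × (8.55 - 4.93) = -10.136%, loss ≈ 16365 × 10.136/100 ≈ 1659.
Year 2021: gap = -2.8 × (9.24 - 4.93) = -12.068%, loss ≈ 16365 × 12.068/100 ≈ 1975.
Year 2022: gap = -2.8 × (6.61 - 4.93) = -4.704%, loss ≈ 16365 × 4.704/100 ≈ 770.
Year 2023: gap = -2.8 × (6.1 - 4.93) = -3.276%, loss ≈ 16365 × 3.276/100 ≈ 536.
Total lost output = 1659 + 1975 + 770 + 536 = 4940 billion.

$4,940 billion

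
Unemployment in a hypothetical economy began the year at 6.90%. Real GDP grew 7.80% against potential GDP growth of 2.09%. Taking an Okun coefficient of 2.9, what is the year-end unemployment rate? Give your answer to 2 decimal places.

4.93%

Growth-rate Okun's law: g_Y = g_Y* - β × Δu, so Δu = (g_Y* - g_Y)/β.
Δu = (2.09 - 7.8)/2.9 = -5.71/2.9 = -1.97 percentage points.
Year-end unemployment = 6.9 - 1.97 = 4.93%.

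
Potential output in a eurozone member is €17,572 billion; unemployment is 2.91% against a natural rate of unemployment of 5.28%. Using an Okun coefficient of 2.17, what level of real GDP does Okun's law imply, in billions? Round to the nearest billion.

Unemployment gap = 2.91 - 5.28 = -2.37 points, so the output gap is -2.17 × (-2.37) = 5.1429%.
Actual GDP = 17572 × (1 + 5.1429/100) = 17572 × 1.051429 ≈ 18476 billion.

€18,476 billion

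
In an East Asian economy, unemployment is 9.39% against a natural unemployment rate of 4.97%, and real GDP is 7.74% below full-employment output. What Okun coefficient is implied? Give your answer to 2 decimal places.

β ≈ 1.75

Okun's law: output gap = -β × (u - u*).
-7.74 = -β × (9.39 - 4.97) = -β × 4.42, so β = 7.74/4.42 = 1.75.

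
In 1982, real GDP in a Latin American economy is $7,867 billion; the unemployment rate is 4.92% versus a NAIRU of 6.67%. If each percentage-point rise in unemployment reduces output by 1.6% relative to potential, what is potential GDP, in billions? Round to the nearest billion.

$7,653 billion

Unemployment gap = 4.92 - 6.67 = -1.75 points, so output gap = -1.6 × (-1.75) = 2.8%.
Since Y = Y* × (1 + gap/100), Y* = 7867/1.028 ≈ 7653 billion.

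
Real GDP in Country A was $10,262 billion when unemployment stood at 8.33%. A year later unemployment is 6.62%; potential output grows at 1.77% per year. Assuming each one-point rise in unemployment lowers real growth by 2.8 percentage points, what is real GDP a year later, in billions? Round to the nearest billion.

$10,935 billion

Δu = 6.62 - 8.33 = -1.71 points.
Okun's law (growth form): g_Y = g_Y* - β × Δu = 1.77 - 2.8 × (-1.71) = 1.77 + 4.788 = 6.558%.
Real GDP in the next year = 10262 × (1 + 6.558/100) = 10262 × 1.06558 ≈ 10935 billion.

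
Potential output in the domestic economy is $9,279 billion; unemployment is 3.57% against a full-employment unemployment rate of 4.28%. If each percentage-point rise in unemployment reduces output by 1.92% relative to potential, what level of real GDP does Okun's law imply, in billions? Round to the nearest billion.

Unemployment gap = 3.57 - 4.28 = -0.71 points, so the output gap is -1.92 × (-0.71) = 1.3632%.
Actual GDP = 9279 × (1 + 1.3632/100) = 9279 × 1.013632 ≈ 9405 billion.

$9,405 billion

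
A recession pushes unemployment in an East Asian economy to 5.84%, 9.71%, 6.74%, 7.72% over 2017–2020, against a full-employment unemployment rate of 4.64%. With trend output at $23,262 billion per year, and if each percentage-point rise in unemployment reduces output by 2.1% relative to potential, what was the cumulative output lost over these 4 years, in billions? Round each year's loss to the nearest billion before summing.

Year 2017: gap = -2.1 × (5.84 - 4.64) = -2.52%, loss ≈ 23262 × 2.52/100 ≈ 586.
Year 2018: gap = -2.1 × (9.71 - 4.64) = -10.647%, loss ≈ 23262 × 10.647/100 ≈ 2477.
Year 2019: gap = -2.1 × (6.74 - 4.64) = -4.41%, loss ≈ 23262 × 4.41/100 ≈ 1026.
Year 2020: gap = -2.1 × (7.72 - 4.64) = -6.468%, loss ≈ 23262 × 6.468/100 ≈ 1505.
Total lost output = 586 + 2477 + 1026 + 1505 = 5594 billion.

$5,594 billion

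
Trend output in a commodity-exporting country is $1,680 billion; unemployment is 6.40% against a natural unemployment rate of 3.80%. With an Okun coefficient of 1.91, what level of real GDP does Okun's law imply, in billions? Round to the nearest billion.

$1,597 billion

Unemployment gap = 6.4 - 3.8 = 2.6 points, so the output gap is -1.91 × 2.6 = -4.966%.
Actual GDP = 1680 × (1 - 4.966/100) = 1680 × 0.95034 ≈ 1597 billion.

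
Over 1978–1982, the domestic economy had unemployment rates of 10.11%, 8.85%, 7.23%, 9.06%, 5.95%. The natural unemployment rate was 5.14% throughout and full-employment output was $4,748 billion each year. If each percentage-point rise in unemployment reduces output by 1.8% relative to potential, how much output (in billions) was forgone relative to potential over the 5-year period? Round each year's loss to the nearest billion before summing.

Year 1978: gap = -1.8 × (10.11 - 5.14) = -8.946%, loss ≈ 4748 × 8.946/100 ≈ 425.
Year 1979: gap = -1.8 × (8.85 - 5.14) = -6.678%, loss ≈ 4748 × 6.678/100 ≈ 317.
Year 1980: gap = -1.8 × (7.23 - 5.14) = -3.762%, loss ≈ 4748 × 3.762/100 ≈ 179.
Year 1981: gap = -1.8 × (9.06 - 5.14) = -7.056%, loss ≈ 4748 × 7.056/100 ≈ 335.
Year 1982: gap = -1.8 × (5.95 - 5.14) = -1.458%, loss ≈ 4748 × 1.458/100 ≈ 69.
Total lost output = 425 + 317 + 179 + 335 + 69 = 1325 billion.

$1,325 billion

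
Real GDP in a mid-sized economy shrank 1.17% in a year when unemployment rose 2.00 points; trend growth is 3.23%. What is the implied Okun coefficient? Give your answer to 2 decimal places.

Growth form: g_Y = g_Y* - β × Δu, so β = (g_Y* - g_Y)/Δu.
β = (3.23 + 1.17)/2.00 = 4.4/2.00 = 2.20.

β ≈ 2.20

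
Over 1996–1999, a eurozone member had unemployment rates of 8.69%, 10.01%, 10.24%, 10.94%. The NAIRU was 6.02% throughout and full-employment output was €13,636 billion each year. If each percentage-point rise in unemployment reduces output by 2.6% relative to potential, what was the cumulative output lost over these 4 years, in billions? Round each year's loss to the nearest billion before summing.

€5,602 billion

Year 1996: gap = -2.6 × (8.69 - 6.02) = -6.942%, loss ≈ 13636 × 6.942/100 ≈ 947.
Year 1997: gap = -2.6 × (10.01 - 6.02) = -10.374%, loss ≈ 13636 × 10.374/100 ≈ 1415.
Year 1998: gap = -2.6 × (10.24 - 6.02) = -10.972%, loss ≈ 13636 × 10.972/100 ≈ 1496.
Year 1999: gap = -2.6 × (10.94 - 6.02) = -12.792%, loss ≈ 13636 × 12.792/100 ≈ 1744.
Total lost output = 947 + 1415 + 1496 + 1744 = 5602 billion.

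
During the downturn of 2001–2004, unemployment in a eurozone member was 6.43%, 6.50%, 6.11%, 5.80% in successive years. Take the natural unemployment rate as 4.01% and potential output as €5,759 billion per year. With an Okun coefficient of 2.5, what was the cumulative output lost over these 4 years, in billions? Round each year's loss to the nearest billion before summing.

€1,266 billion

Year 2001: gap = -2.5 × (6.43 - 4.01) = -6.05%, loss ≈ 5759 × 6.05/100 ≈ 348.
Year 2002: gap = -2.5 × (6.5 - 4.01) = -6.225%, loss ≈ 5759 × 6.225/100 ≈ 358.
Year 2003: gap = -2.5 × (6.11 - 4.01) = -5.25%, loss ≈ 5759 × 5.25/100 ≈ 302.
Year 2004: gap = -2.5 × (5.8 - 4.01) = -4.475%, loss ≈ 5759 × 4.475/100 ≈ 258.
Total lost output = 348 + 358 + 302 + 258 = 1266 billion.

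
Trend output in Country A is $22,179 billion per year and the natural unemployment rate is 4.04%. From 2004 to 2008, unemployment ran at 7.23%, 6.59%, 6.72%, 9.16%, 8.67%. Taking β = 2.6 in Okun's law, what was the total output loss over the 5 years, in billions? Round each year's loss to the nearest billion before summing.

Year 2004: gap = -2.6 × (7.23 - 4.04) = -8.294%, loss ≈ 22179 × 8.294/100 ≈ 1840.
Year 2005: gap = -2.6 × (6.59 - 4.04) = -6.63%, loss ≈ 22179 × 6.63/100 ≈ 1470.
Year 2006: gap = -2.6 × (6.72 - 4.04) = -6.968%, loss ≈ 22179 × 6.968/100 ≈ 1545.
Year 2007: gap = -2.6 × (9.16 - 4.04) = -13.312%, loss ≈ 22179 × 13.312/100 ≈ 2952.
Year 2008: gap = -2.6 × (8.67 - 4.04) = -12.038%, loss ≈ 22179 × 12.038/100 ≈ 2670.
Total lost output = 1840 + 1470 + 1545 + 2952 + 2670 = 10477 billion.

$10,477 billion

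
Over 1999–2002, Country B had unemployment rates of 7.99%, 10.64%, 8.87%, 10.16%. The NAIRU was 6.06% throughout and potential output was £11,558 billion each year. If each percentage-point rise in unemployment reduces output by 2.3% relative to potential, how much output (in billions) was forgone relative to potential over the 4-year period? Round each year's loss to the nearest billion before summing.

Year 1999: gap = -2.3 × (7.99 - 6.06) = -4.439%, loss ≈ 11558 × 4.439/100 ≈ 513.
Year 2000: gap = -2.3 × (10.64 - 6.06) = -10.534%, loss ≈ 11558 × 10.534/100 ≈ 1218.
Year 2001: gap = -2.3 × (8.87 - 6.06) = -6.463%, loss ≈ 11558 × 6.463/100 ≈ 747.
Year 2002: gap = -2.3 × (10.16 - 6.06) = -9.43%, loss ≈ 11558 × 9.43/100 ≈ 1090.
Total lost output = 513 + 1218 + 747 + 1090 = 3568 billion.

£3,568 billion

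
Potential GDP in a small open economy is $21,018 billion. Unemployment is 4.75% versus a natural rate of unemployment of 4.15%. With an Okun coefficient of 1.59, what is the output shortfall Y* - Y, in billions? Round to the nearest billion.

Output gap = -1.59 × (4.75 - 4.15) = -1.59 × 0.6 = -0.954%.
Actual GDP ≈ 21018 × 0.99046 ≈ 20817 billion, so the shortfall is 21018 - 20817 = 201 billion.

$201 billion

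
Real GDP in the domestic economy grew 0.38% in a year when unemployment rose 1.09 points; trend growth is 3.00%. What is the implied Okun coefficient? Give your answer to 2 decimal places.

Growth form: g_Y = g_Y* - β × Δu, so β = (g_Y* - g_Y)/Δu.
β = (3 - 0.38)/1.09 = 2.62/1.09 = 2.40.

β ≈ 2.40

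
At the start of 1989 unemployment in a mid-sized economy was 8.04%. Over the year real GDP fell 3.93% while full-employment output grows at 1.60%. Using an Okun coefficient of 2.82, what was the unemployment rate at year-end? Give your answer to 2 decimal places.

10.00%

Growth-rate Okun's law: g_Y = g_Y* - β × Δu, so Δu = (g_Y* - g_Y)/β.
Δu = (1.6 + 3.93)/2.82 = 5.53/2.82 = 1.96 percentage points.
Year-end unemployment = 8.04 + 1.96 = 10.00%.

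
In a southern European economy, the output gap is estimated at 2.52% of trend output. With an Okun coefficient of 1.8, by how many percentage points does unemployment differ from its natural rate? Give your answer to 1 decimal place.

-1.4 percentage points

Okun's law: output gap = -β × (u - u*), so u - u* = -(output gap)/β.
u - u* = -(2.52)/1.8 = -1.4 percentage points.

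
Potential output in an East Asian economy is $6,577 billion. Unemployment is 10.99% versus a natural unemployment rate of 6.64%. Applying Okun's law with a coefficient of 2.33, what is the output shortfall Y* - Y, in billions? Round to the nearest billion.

$667 billion

Output gap = -2.33 × (10.99 - 6.64) = -2.33 × 4.35 = -10.1355%.
Actual GDP ≈ 6577 × 0.898645 ≈ 5910 billion, so the shortfall is 6577 - 5910 = 667 billion.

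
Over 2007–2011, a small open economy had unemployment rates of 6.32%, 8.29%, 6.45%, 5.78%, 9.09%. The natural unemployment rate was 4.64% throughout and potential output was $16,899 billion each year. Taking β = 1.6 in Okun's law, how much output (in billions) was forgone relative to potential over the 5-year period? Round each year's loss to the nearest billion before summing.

$3,441 billion

Year 2007: gap = -1.6 × (6.32 - 4.64) = -2.688%, loss ≈ 16899 × 2.688/100 ≈ 454.
Year 2008: gap = -1.6 × (8.29 - 4.64) = -5.84%, loss ≈ 16899 × 5.84/100 ≈ 987.
Year 2009: gap = -1.6 × (6.45 - 4.64) = -2.896%, loss ≈ 16899 × 2.896/100 ≈ 489.
Year 2010: gap = -1.6 × (5.78 - 4.64) = -1.824%, loss ≈ 16899 × 1.824/100 ≈ 308.
Year 2011: gap = -1.6 × (9.09 - 4.64) = -7.12%, loss ≈ 16899 × 7.12/100 ≈ 1203.
Total lost output = 454 + 987 + 489 + 308 + 1203 = 3441 billion.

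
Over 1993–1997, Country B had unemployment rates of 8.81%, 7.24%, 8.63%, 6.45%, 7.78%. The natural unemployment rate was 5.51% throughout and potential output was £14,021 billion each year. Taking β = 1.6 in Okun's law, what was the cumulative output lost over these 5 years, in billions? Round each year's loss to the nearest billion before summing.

Year 1993: gap = -1.6 × (8.81 - 5.51) = -5.28%, loss ≈ 14021 × 5.28/100 ≈ 740.
Year 1994: gap = -1.6 × (7.24 - 5.51) = -2.768%, loss ≈ 14021 × 2.768/100 ≈ 388.
Year 1995: gap = -1.6 × (8.63 - 5.51) = -4.992%, loss ≈ 14021 × 4.992/100 ≈ 700.
Year 1996: gap = -1.6 × (6.45 - 5.51) = -1.504%, loss ≈ 14021 × 1.504/100 ≈ 211.
Year 1997: gap = -1.6 × (7.78 - 5.51) = -3.632%, loss ≈ 14021 × 3.632/100 ≈ 509.
Total lost output = 740 + 388 + 700 + 211 + 509 = 2548 billion.

£2,548 billion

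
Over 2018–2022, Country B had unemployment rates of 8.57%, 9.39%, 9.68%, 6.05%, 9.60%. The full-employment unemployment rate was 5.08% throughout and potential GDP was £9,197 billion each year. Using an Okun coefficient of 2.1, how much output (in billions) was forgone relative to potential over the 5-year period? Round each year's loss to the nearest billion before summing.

Year 2018: gap = -2.1 × (8.57 - 5.08) = -7.329%, loss ≈ 9197 × 7.329/100 ≈ 674.
Year 2019: gap = -2.1 × (9.39 - 5.08) = -9.051%, loss ≈ 9197 × 9.051/100 ≈ 832.
Year 2020: gap = -2.1 × (9.68 - 5.08) = -9.66%, loss ≈ 9197 × 9.66/100 ≈ 888.
Year 2021: gap = -2.1 × (6.05 - 5.08) = -2.037%, loss ≈ 9197 × 2.037/100 ≈ 187.
Year 2022: gap = -2.1 × (9.6 - 5.08) = -9.492%, loss ≈ 9197 × 9.492/100 ≈ 873.
Total lost output = 674 + 832 + 888 + 187 + 873 = 3454 billion.

£3,454 billion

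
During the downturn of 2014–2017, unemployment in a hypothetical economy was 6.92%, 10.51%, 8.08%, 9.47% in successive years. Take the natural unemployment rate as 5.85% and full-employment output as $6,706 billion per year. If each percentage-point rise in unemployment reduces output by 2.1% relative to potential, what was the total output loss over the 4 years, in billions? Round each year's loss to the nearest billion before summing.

Year 2014: gap = -2.1 × (6.92 - 5.85) = -2.247%, loss ≈ 6706 × 2.247/100 ≈ 151.
Year 2015: gap = -2.1 × (10.51 - 5.85) = -9.786%, loss ≈ 6706 × 9.786/100 ≈ 656.
Year 2016: gap = -2.1 × (8.08 - 5.85) = -4.683%, loss ≈ 6706 × 4.683/100 ≈ 314.
Year 2017: gap = -2.1 × (9.47 - 5.85) = -7.602%, loss ≈ 6706 × 7.602/100 ≈ 510.
Total lost output = 151 + 656 + 314 + 510 = 1631 billion.

$1,631 billion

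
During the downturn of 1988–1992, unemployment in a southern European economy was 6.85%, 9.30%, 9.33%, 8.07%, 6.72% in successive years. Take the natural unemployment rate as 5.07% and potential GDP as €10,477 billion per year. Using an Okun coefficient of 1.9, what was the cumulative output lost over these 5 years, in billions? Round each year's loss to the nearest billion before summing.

€2,969 billion

Year 1988: gap = -1.9 × (6.85 - 5.07) = -3.382%, loss ≈ 10477 × 3.382/100 ≈ 354.
Year 1989: gap = -1.9 × (9.3 - 5.07) = -8.037%, loss ≈ 10477 × 8.037/100 ≈ 842.
Year 1990: gap = -1.9 × (9.33 - 5.07) = -8.094%, loss ≈ 10477 × 8.094/100 ≈ 848.
Year 1991: gap = -1.9 × (8.07 - 5.07) = -5.7%, loss ≈ 10477 × 5.7/100 ≈ 597.
Year 1992: gap = -1.9 × (6.72 - 5.07) = -3.135%, loss ≈ 10477 × 3.135/100 ≈ 328.
Total lost output = 354 + 842 + 848 + 597 + 328 = 2969 billion.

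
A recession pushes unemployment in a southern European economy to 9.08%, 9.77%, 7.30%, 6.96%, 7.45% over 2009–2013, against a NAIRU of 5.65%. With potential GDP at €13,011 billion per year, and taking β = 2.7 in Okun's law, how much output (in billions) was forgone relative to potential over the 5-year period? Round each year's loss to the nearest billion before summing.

Year 2009: gap = -2.7 × (9.08 - 5.65) = -9.261%, loss ≈ 13011 × 9.261/100 ≈ 1205.
Year 2010: gap = -2.7 × (9.77 - 5.65) = -11.124%, loss ≈ 13011 × 11.124/100 ≈ 1447.
Year 2011: gap = -2.7 × (7.3 - 5.65) = -4.455%, loss ≈ 13011 × 4.455/100 ≈ 580.
Year 2012: gap = -2.7 × (6.96 - 5.65) = -3.537%, loss ≈ 13011 × 3.537/100 ≈ 460.
Year 2013: gap = -2.7 × (7.45 - 5.65) = -4.86%, loss ≈ 13011 × 4.86/100 ≈ 632.
Total lost output = 1205 + 1447 + 580 + 460 + 632 = 4324 billion.

€4,324 billion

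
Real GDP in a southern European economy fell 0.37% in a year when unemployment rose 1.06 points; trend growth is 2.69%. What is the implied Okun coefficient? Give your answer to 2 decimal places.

β ≈ 2.89

Growth form: g_Y = g_Y* - β × Δu, so β = (g_Y* - g_Y)/Δu.
β = (2.69 + 0.37)/1.06 = 3.06/1.06 = 2.89.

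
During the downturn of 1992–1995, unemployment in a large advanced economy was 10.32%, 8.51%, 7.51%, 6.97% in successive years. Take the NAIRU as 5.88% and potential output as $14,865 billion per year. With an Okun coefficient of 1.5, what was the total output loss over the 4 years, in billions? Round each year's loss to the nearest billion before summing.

$2,182 billion

Year 1992: gap = -1.5 × (10.32 - 5.88) = -6.66%, loss ≈ 14865 × 6.66/100 ≈ 990.
Year 1993: gap = -1.5 × (8.51 - 5.88) = -3.945%, loss ≈ 14865 × 3.945/100 ≈ 586.
Year 1994: gap = -1.5 × (7.51 - 5.88) = -2.445%, loss ≈ 14865 × 2.445/100 ≈ 363.
Year 1995: gap = -1.5 × (6.97 - 5.88) = -1.635%, loss ≈ 14865 × 1.635/100 ≈ 243.
Total lost output = 990 + 586 + 363 + 243 = 2182 billion.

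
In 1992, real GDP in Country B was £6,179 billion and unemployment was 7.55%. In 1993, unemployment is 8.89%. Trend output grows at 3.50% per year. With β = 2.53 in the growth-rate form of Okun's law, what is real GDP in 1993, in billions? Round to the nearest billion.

£6,186 billion

Δu = 8.89 - 7.55 = 1.34 points.
Okun's law (growth form): g_Y = g_Y* - β × Δu = 3.50 - 2.53 × (1.34) = 3.5 - 3.3902 = 0.1098%.
Real GDP in the next year = 6179 × (1 + 0.1098/100) = 6179 × 1.001098 ≈ 6186 billion.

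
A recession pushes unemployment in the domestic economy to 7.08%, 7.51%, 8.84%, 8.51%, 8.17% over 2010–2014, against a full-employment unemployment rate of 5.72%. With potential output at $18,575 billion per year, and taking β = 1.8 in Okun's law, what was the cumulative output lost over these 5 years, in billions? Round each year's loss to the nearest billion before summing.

$3,848 billion

Year 2010: gap = -1.8 × (7.08 - 5.72) = -2.448%, loss ≈ 18575 × 2.448/100 ≈ 455.
Year 2011: gap = -1.8 × (7.51 - 5.72) = -3.222%, loss ≈ 18575 × 3.222/100 ≈ 598.
Year 2012: gap = -1.8 × (8.84 - 5.72) = -5.616%, loss ≈ 18575 × 5.616/100 ≈ 1043.
Year 2013: gap = -1.8 × (8.51 - 5.72) = -5.022%, loss ≈ 18575 × 5.022/100 ≈ 933.
Year 2014: gap = -1.8 × (8.17 - 5.72) = -4.41%, loss ≈ 18575 × 4.41/100 ≈ 819.
Total lost output = 455 + 598 + 1043 + 933 + 819 = 3848 billion.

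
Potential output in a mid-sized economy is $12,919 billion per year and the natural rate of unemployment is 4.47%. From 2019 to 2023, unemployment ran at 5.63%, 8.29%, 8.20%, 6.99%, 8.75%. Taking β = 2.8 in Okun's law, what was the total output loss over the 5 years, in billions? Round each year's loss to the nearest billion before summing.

Year 2019: gap = -2.8 × (5.63 - 4.47) = -3.248%, loss ≈ 12919 × 3.248/100 ≈ 420.
Year 2020: gap = -2.8 × (8.29 - 4.47) = -10.696%, loss ≈ 12919 × 10.696/100 ≈ 1382.
Year 2021: gap = -2.8 × (8.2 - 4.47) = -10.444%, loss ≈ 12919 × 10.444/100 ≈ 1349.
Year 2022: gap = -2.8 × (6.99 - 4.47) = -7.056%, loss ≈ 12919 × 7.056/100 ≈ 912.
Year 2023: gap = -2.8 × (8.75 - 4.47) = -11.984%, loss ≈ 12919 × 11.984/100 ≈ 1548.
Total lost output = 420 + 1382 + 1349 + 912 + 1548 = 5611 billion.

$5,611 billion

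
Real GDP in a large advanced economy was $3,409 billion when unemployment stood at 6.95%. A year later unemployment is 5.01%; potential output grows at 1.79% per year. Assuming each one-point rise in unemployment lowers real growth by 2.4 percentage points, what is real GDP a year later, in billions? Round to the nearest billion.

Δu = 5.01 - 6.95 = -1.94 points.
Okun's law (growth form): g_Y = g_Y* - β × Δu = 1.79 - 2.4 × (-1.94) = 1.79 + 4.656 = 6.446%.
Real GDP in the next year = 3409 × (1 + 6.446/100) = 3409 × 1.06446 ≈ 3629 billion.

$3,629 billion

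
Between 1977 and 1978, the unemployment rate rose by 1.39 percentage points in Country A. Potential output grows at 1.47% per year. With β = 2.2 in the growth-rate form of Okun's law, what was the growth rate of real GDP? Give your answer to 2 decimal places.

-1.59%

Growth-rate Okun's law: g_Y = g_Y* - β × Δu.
g_Y = 1.47 - 2.2 × (1.39) = 1.47 - 3.058 = -1.588%, i.e. -1.59% to 2 d.p.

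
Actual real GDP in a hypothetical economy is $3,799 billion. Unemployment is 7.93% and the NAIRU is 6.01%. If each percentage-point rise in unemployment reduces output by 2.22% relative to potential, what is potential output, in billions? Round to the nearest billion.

Unemployment gap = 7.93 - 6.01 = 1.92 points, so output gap = -2.22 × 1.92 = -4.2624%.
Since Y = Y* × (1 + gap/100), Y* = 3799/0.957376 ≈ 3968 billion.

$3,968 billion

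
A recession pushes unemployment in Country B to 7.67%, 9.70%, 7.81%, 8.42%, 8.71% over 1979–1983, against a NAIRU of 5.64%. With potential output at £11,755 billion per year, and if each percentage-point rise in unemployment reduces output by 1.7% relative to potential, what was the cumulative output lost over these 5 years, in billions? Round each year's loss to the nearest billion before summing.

£2,820 billion

Year 1979: gap = -1.7 × (7.67 - 5.64) = -3.451%, loss ≈ 11755 × 3.451/100 ≈ 406.
Year 1980: gap = -1.7 × (9.7 - 5.64) = -6.902%, loss ≈ 11755 × 6.902/100 ≈ 811.
Year 1981: gap = -1.7 × (7.81 - 5.64) = -3.689%, loss ≈ 11755 × 3.689/100 ≈ 434.
Year 1982: gap = -1.7 × (8.42 - 5.64) = -4.726%, loss ≈ 11755 × 4.726/100 ≈ 556.
Year 1983: gap = -1.7 × (8.71 - 5.64) = -5.219%, loss ≈ 11755 × 5.219/100 ≈ 613.
Total lost output = 406 + 811 + 434 + 556 + 613 = 2820 billion.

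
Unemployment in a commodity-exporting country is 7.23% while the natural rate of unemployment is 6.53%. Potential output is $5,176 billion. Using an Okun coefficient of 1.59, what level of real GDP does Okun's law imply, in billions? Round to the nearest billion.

$5,118 billion

Unemployment gap = 7.23 - 6.53 = 0.7 points, so the output gap is -1.59 × 0.7 = -1.113%.
Actual GDP = 5176 × (1 - 1.113/100) = 5176 × 0.98887 ≈ 5118 billion.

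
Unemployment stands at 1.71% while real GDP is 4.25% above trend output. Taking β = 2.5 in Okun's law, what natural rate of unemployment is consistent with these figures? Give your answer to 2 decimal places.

From Okun's law, u - u* = -(output gap)/β = -(4.25)/2.5 = -1.7 points.
So u* = 1.71 + 1.7 = 3.41%.

3.41%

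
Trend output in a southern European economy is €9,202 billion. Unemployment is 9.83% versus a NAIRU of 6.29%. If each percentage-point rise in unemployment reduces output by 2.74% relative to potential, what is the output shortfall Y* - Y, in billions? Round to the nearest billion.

Output gap = -2.74 × (9.83 - 6.29) = -2.74 × 3.54 = -9.6996%.
Actual GDP ≈ 9202 × 0.903004 ≈ 8309 billion, so the shortfall is 9202 - 8309 = 893 billion.

€893 billion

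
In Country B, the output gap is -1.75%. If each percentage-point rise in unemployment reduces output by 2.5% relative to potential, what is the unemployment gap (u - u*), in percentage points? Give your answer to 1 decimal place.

0.7 percentage points

Okun's law: output gap = -β × (u - u*), so u - u* = -(output gap)/β.
u - u* = -(-1.75)/2.5 = 0.7 percentage points.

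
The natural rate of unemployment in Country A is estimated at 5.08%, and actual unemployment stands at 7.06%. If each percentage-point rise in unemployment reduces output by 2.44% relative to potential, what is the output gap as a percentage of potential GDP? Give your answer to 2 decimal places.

-4.83%

The unemployment gap is 7.06 - 5.08 = 1.98 percentage points.
Okun's law gives an output gap of -2.44 × 1.98 = -4.8312%, i.e. 4.83% below potential.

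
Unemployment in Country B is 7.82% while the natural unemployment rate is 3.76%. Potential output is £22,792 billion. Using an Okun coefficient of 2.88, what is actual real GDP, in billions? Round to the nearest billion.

Unemployment gap = 7.82 - 3.76 = 4.06 points, so the output gap is -2.88 × 4.06 = -11.6928%.
Actual GDP = 22792 × (1 - 11.6928/100) = 22792 × 0.883072 ≈ 20127 billion.

£20,127 billion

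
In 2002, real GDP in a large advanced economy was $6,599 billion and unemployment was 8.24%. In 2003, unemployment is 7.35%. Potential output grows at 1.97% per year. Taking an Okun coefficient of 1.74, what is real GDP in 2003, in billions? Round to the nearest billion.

$6,831 billion

Δu = 7.35 - 8.24 = -0.89 points.
Okun's law (growth form): g_Y = g_Y* - β × Δu = 1.97 - 1.74 × (-0.89) = 1.97 + 1.5486 = 3.5186%.
Real GDP in the next year = 6599 × (1 + 3.5186/100) = 6599 × 1.035186 ≈ 6831 billion.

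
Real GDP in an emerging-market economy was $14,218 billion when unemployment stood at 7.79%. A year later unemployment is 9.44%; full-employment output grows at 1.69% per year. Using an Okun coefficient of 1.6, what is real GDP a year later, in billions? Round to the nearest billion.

Δu = 9.44 - 7.79 = 1.65 points.
Okun's law (growth form): g_Y = g_Y* - β × Δu = 1.69 - 1.6 × (1.65) = 1.69 - 2.64 = -0.95%.
Real GDP in the next year = 14218 × (1 - 0.95/100) = 14218 × 0.9905 ≈ 14083 billion.

$14,083 billion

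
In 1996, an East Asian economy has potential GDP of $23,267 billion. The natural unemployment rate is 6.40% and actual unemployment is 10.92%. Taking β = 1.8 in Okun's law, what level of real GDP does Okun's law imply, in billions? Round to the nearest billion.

$21,374 billion

Unemployment gap = 10.92 - 6.4 = 4.52 points, so the output gap is -1.8 × 4.52 = -8.136%.
Actual GDP = 23267 × (1 - 8.136/100) = 23267 × 0.91864 ≈ 21374 billion.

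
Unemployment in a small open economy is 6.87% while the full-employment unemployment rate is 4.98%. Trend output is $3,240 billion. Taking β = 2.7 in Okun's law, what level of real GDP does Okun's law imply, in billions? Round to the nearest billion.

Unemployment gap = 6.87 - 4.98 = 1.89 points, so the output gap is -2.7 × 1.89 = -5.103%.
Actual GDP = 3240 × (1 - 5.103/100) = 3240 × 0.94897 ≈ 3075 billion.

$3,075 billion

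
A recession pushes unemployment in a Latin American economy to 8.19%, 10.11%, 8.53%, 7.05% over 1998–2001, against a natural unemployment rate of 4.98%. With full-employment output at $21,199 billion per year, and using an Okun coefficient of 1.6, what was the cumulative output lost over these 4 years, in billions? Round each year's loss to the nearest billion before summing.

Year 1998: gap = -1.6 × (8.19 - 4.98) = -5.136%, loss ≈ 21199 × 5.136/100 ≈ 1089.
Year 1999: gap = -1.6 × (10.11 - 4.98) = -8.208%, loss ≈ 21199 × 8.208/100 ≈ 1740.
Year 2000: gap = -1.6 × (8.53 - 4.98) = -5.68%, loss ≈ 21199 × 5.68/100 ≈ 1204.
Year 2001: gap = -1.6 × (7.05 - 4.98) = -3.312%, loss ≈ 21199 × 3.312/100 ≈ 702.
Total lost output = 1089 + 1740 + 1204 + 702 = 4735 billion.

$4,735 billion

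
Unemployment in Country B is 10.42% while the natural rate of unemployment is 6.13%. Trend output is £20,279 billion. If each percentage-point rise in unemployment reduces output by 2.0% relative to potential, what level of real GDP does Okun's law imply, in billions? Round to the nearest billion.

Unemployment gap = 10.42 - 6.13 = 4.29 points, so the output gap is -2 × 4.29 = -8.58%.
Actual GDP = 20279 × (1 - 8.58/100) = 20279 × 0.9142 ≈ 18539 billion.

£18,539 billion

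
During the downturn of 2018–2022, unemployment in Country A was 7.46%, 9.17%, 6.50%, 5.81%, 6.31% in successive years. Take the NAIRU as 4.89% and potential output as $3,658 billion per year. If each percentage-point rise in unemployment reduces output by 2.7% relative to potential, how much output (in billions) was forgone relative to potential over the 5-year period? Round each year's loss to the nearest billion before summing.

$1,067 billion

Year 2018: gap = -2.7 × (7.46 - 4.89) = -6.939%, loss ≈ 3658 × 6.939/100 ≈ 254.
Year 2019: gap = -2.7 × (9.17 - 4.89) = -11.556%, loss ≈ 3658 × 11.556/100 ≈ 423.
Year 2020: gap = -2.7 × (6.5 - 4.89) = -4.347%, loss ≈ 3658 × 4.347/100 ≈ 159.
Year 2021: gap = -2.7 × (5.81 - 4.89) = -2.484%, loss ≈ 3658 × 2.484/100 ≈ 91.
Year 2022: gap = -2.7 × (6.31 - 4.89) = -3.834%, loss ≈ 3658 × 3.834/100 ≈ 140.
Total lost output = 254 + 423 + 159 + 91 + 140 = 1067 billion.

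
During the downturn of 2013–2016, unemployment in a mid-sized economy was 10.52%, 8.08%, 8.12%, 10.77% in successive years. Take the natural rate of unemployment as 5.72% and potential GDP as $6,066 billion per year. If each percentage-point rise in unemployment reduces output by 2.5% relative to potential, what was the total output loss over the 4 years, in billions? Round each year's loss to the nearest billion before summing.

$2,216 billion

Year 2013: gap = -2.5 × (10.52 - 5.72) = -12%, loss ≈ 6066 × 12/100 ≈ 728.
Year 2014: gap = -2.5 × (8.08 - 5.72) = -5.9%, loss ≈ 6066 × 5.9/100 ≈ 358.
Year 2015: gap = -2.5 × (8.12 - 5.72) = -6%, loss ≈ 6066 × 6/100 ≈ 364.
Year 2016: gap = -2.5 × (10.77 - 5.72) = -12.625%, loss ≈ 6066 × 12.625/100 ≈ 766.
Total lost output = 728 + 358 + 364 + 766 = 2216 billion.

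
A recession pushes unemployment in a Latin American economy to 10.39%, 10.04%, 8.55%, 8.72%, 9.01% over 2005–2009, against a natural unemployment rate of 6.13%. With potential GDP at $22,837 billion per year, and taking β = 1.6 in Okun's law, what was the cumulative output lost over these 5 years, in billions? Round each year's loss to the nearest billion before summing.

Year 2005: gap = -1.6 × (10.39 - 6.13) = -6.816%, loss ≈ 22837 × 6.816/100 ≈ 1557.
Year 2006: gap = -1.6 × (10.04 - 6.13) = -6.256%, loss ≈ 22837 × 6.256/100 ≈ 1429.
Year 2007: gap = -1.6 × (8.55 - 6.13) = -3.872%, loss ≈ 22837 × 3.872/100 ≈ 884.
Year 2008: gap = -1.6 × (8.72 - 6.13) = -4.144%, loss ≈ 22837 × 4.144/100 ≈ 946.
Year 2009: gap = -1.6 × (9.01 - 6.13) = -4.608%, loss ≈ 22837 × 4.608/100 ≈ 1052.
Total lost output = 1557 + 1429 + 884 + 946 + 1052 = 5868 billion.

$5,868 billion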